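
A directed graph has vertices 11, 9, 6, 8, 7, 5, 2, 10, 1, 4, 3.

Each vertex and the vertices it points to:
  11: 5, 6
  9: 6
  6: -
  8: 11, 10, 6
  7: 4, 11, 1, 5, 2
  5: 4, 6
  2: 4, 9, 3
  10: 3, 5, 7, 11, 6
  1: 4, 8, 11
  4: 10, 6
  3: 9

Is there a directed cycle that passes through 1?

Yes

1 is on a cycle iff 1 can reach itself via ≥1 edge.
1 → 4 → 10 → 7 → 1 — yes.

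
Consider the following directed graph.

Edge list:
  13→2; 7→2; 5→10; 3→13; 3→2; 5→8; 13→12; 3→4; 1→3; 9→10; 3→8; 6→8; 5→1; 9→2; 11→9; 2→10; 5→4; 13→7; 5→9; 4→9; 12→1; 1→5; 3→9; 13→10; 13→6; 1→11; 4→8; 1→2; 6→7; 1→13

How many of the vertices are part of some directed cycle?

A vertex is on a directed cycle iff it belongs to a strongly connected component of size ≥ 2 (or has a self-loop).
The vertices on cycles are {1, 3, 5, 12, 13} — 5 in total.

5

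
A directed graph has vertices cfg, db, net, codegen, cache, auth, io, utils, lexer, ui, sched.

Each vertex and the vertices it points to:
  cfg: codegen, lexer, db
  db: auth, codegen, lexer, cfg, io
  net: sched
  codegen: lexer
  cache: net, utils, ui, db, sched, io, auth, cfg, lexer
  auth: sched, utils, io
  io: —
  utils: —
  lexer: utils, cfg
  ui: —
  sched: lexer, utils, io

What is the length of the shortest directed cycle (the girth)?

2

For each vertex v, BFS finds the shortest path from v back to v.
The shortest such closed walk is cfg → db → cfg, length 2.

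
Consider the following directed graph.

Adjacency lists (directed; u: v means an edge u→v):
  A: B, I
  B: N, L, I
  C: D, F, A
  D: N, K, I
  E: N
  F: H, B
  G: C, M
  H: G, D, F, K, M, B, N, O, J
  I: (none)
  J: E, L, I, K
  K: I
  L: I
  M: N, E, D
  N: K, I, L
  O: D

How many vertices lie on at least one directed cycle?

4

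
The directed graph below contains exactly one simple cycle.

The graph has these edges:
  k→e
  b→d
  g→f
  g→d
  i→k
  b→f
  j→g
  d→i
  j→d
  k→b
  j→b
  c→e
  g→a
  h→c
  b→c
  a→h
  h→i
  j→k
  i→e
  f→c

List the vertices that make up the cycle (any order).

DFS with gray/black marking from b:
b gray
  d gray
    i gray
      k gray
        e gray
        e black
        k→b: b is gray → back edge
Back edge closes the cycle b → d → i → k → b; its vertices are {b, d, i, k}.

b, d, i, k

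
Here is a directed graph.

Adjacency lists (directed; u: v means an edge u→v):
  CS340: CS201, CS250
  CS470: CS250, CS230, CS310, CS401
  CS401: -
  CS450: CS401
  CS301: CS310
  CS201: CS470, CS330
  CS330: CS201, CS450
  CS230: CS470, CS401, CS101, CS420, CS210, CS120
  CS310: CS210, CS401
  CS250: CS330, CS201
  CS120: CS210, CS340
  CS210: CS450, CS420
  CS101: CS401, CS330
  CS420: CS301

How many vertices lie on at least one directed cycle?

12

A vertex is on a directed cycle iff it belongs to a strongly connected component of size ≥ 2 (or has a self-loop).
The vertices on cycles are {CS101, CS120, CS201, CS210, CS230, CS250, CS301, CS310, CS330, CS340, CS420, CS470} — 12 in total.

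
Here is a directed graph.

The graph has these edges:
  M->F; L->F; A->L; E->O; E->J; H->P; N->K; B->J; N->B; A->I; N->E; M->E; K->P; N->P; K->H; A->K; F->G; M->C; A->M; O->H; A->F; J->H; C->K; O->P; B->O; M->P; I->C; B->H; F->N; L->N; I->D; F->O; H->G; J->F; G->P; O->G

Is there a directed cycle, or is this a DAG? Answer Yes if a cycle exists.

Yes

DFS with white/gray/black marking, starting from P:
P gray
P black
M gray
  C gray
    K gray
      K→P: P black — skip
      H gray
        H→P: P black — skip
        G gray
          G→P: P black — skip
        G black
      H black
    K black
  C black
  E gray
    J gray
      J→H: H black — skip
      F gray
        N gray
          N→K: K black — skip
          N→P: P black — skip
          N→E: E is gray → back edge
Back edge found, so a cycle exists: E → J → F → N → E.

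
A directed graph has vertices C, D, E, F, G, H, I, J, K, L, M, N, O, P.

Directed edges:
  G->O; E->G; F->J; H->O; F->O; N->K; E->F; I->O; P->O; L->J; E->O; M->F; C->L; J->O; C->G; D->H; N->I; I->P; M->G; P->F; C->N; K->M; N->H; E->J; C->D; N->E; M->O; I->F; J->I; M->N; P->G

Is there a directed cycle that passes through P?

P is on a cycle iff P can reach itself via ≥1 edge.
P → F → J → I → P — yes.

Yes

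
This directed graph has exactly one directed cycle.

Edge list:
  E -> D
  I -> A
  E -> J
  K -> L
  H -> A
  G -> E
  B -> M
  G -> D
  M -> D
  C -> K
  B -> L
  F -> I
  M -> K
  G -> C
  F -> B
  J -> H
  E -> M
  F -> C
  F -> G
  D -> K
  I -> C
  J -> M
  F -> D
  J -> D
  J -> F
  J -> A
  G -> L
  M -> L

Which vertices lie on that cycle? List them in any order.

E, F, G, J

DFS with gray/black marking from J:
J gray
  A gray
  A black
  D gray
    K gray
      L gray
      L black
    K black
  D black
  M gray
    M→D: D black — skip
    M→K: K black — skip
    M→L: L black — skip
  M black
  H gray
    H→A: A black — skip
  H black
  F gray
    F→D: D black — skip
    I gray
      I→A: A black — skip
      C gray
        C→K: K black — skip
      C black
    I black
    F→C: C black — skip
    B gray
      B→L: L black — skip
      B→M: M black — skip
    B black
    G gray
      E gray
        E→D: D black — skip
        E→M: M black — skip
        E→J: J is gray → back edge
Back edge closes the cycle J → F → G → E → J; its vertices are {E, F, G, J}.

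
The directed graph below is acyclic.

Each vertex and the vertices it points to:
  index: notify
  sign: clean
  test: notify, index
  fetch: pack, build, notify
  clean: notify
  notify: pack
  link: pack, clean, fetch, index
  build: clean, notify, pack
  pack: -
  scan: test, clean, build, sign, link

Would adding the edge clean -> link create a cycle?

Yes

Adding clean→link creates a cycle iff link can already reach clean.
Path from link: link → clean.
So link → … → clean → link is a cycle.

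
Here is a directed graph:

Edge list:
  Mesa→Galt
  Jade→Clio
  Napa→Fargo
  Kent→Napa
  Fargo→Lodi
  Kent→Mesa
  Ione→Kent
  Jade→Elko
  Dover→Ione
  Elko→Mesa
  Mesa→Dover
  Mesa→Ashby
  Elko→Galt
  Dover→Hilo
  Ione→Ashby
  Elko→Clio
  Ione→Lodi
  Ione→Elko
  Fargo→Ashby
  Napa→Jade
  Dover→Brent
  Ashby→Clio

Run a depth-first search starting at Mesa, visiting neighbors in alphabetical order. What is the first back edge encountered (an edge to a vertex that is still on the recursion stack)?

Elko->Mesa

DFS from Mesa (visiting neighbors in alphabetical order); mark gray on enter, black on exit:
Mesa gray
  Ashby gray
    Clio gray
    Clio black
  Ashby black
  Dover gray
    Brent gray
    Brent black
    Hilo gray
    Hilo black
    Ione gray
      Ione→Ashby: Ashby black — skip
      Elko gray
        Elko→Clio: Clio black — skip
        Galt gray
        Galt black
        Elko→Mesa: Mesa is gray → back edge
First back edge: Elko → Mesa.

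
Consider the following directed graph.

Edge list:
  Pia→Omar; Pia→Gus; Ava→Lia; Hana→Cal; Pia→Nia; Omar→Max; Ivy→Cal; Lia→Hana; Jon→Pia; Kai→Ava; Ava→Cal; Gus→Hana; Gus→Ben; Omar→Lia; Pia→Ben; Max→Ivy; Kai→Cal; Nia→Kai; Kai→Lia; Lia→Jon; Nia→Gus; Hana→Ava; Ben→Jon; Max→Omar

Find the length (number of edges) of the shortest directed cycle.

2

For each vertex v, BFS finds the shortest path from v back to v.
The shortest such closed walk is Omar → Max → Omar, length 2.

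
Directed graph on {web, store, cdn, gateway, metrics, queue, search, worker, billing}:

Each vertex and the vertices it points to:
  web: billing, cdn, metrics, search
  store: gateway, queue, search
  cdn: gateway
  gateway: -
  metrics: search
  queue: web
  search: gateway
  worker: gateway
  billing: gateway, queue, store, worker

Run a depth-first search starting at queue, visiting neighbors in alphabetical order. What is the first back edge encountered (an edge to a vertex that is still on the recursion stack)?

billing->queue

DFS from queue (visiting neighbors in alphabetical order); mark gray on enter, black on exit:
queue gray
  web gray
    billing gray
      gateway gray
      gateway black
      billing→queue: queue is gray → back edge
First back edge: billing → queue.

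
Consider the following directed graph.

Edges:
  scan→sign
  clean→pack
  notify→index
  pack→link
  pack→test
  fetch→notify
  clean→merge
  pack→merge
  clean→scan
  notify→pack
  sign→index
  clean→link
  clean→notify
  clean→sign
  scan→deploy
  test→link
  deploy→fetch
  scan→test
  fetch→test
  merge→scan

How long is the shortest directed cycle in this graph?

6

For each vertex v, BFS finds the shortest path from v back to v.
The shortest such closed walk is merge → scan → deploy → fetch → notify → pack → merge, length 6.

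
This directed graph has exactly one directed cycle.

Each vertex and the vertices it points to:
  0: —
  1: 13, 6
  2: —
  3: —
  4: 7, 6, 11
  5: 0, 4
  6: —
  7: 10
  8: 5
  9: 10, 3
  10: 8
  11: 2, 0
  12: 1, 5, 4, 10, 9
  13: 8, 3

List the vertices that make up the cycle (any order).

DFS with gray/black marking from 4:
4 gray
  7 gray
    10 gray
      8 gray
        5 gray
          0 gray
          0 black
          5→4: 4 is gray → back edge
Back edge closes the cycle 4 → 7 → 10 → 8 → 5 → 4; its vertices are {4, 5, 7, 8, 10}.

4, 5, 7, 8, 10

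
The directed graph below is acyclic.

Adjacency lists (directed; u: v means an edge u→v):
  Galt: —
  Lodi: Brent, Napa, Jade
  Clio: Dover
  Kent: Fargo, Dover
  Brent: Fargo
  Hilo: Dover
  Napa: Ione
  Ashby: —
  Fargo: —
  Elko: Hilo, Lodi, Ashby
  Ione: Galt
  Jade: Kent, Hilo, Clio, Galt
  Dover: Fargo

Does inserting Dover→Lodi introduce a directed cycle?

Yes

Adding Dover→Lodi creates a cycle iff Lodi can already reach Dover.
Path from Lodi: Lodi → Jade → Clio → Dover.
So Lodi → … → Dover → Lodi is a cycle.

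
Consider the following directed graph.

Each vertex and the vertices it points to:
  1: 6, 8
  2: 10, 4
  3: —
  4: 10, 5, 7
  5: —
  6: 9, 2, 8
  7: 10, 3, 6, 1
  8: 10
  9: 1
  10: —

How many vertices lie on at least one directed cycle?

6

A vertex is on a directed cycle iff it belongs to a strongly connected component of size ≥ 2 (or has a self-loop).
The vertices on cycles are {1, 2, 4, 6, 7, 9} — 6 in total.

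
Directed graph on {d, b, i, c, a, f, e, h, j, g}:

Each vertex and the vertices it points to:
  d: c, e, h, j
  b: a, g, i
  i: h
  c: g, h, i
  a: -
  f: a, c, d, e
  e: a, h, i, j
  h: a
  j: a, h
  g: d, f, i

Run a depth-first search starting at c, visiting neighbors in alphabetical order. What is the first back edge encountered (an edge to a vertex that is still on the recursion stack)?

d→c

DFS from c (visiting neighbors in alphabetical order); mark gray on enter, black on exit:
c gray
  g gray
    d gray
      d→c: c is gray → back edge
First back edge: d → c.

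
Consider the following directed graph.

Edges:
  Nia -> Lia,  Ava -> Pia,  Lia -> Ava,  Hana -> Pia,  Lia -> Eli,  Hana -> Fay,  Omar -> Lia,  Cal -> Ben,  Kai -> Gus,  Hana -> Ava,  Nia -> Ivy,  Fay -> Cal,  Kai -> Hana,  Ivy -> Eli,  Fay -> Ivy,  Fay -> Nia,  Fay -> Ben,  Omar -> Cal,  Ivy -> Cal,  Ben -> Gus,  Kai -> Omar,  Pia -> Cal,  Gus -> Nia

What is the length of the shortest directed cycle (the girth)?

5

For each vertex v, BFS finds the shortest path from v back to v.
The shortest such closed walk is Gus → Nia → Ivy → Cal → Ben → Gus, length 5.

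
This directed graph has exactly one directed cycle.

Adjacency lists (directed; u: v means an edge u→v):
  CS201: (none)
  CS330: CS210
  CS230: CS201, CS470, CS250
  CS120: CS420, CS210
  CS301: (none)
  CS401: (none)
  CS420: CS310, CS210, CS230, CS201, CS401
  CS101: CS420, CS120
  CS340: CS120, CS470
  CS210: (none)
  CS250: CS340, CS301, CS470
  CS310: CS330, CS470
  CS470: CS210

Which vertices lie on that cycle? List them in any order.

CS120, CS230, CS250, CS340, CS420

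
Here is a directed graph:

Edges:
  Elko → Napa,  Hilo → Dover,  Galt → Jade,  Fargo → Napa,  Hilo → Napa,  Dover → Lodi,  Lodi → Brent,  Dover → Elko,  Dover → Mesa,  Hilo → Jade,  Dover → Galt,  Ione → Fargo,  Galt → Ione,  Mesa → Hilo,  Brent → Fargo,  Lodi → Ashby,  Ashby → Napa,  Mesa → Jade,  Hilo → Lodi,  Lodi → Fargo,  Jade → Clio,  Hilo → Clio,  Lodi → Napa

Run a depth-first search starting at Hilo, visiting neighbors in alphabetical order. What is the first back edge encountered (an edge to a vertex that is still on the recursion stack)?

Mesa->Hilo

DFS from Hilo (visiting neighbors in alphabetical order); mark gray on enter, black on exit:
Hilo gray
  Clio gray
  Clio black
  Dover gray
    Elko gray
      Napa gray
      Napa black
    Elko black
    Galt gray
      Ione gray
        Fargo gray
          Fargo→Napa: Napa black — skip
        Fargo black
      Ione black
      Jade gray
        Jade→Clio: Clio black — skip
      Jade black
    Galt black
    Lodi gray
      Ashby gray
        Ashby→Napa: Napa black — skip
      Ashby black
      Brent gray
        Brent→Fargo: Fargo black — skip
      Brent black
      Lodi→Fargo: Fargo black — skip
      Lodi→Napa: Napa black — skip
    Lodi black
    Mesa gray
      Mesa→Hilo: Hilo is gray → back edge
First back edge: Mesa → Hilo.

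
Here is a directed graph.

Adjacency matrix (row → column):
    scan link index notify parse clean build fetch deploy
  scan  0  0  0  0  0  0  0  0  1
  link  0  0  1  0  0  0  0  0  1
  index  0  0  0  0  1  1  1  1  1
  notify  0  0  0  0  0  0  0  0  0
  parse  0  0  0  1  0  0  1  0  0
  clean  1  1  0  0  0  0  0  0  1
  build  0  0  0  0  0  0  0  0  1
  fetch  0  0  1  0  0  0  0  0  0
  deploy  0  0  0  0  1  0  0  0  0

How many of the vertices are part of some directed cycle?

7

A vertex is on a directed cycle iff it belongs to a strongly connected component of size ≥ 2 (or has a self-loop).
The vertices on cycles are {link, build, clean, fetch, index, parse, deploy} — 7 in total.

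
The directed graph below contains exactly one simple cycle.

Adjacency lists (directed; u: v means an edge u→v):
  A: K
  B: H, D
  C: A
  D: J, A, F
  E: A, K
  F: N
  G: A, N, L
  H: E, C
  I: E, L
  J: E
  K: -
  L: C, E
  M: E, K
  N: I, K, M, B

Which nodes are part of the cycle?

B, D, F, N

DFS with gray/black marking from N:
N gray
  I gray
    E gray
      A gray
        K gray
        K black
      A black
      E→K: K black — skip
    E black
    L gray
      C gray
        C→A: A black — skip
      C black
      L→E: E black — skip
    L black
  I black
  N→K: K black — skip
  M gray
    M→E: E black — skip
    M→K: K black — skip
  M black
  B gray
    H gray
      H→E: E black — skip
      H→C: C black — skip
    H black
    D gray
      J gray
        J→E: E black — skip
      J black
      D→A: A black — skip
      F gray
        F→N: N is gray → back edge
Back edge closes the cycle N → B → D → F → N; its vertices are {B, D, F, N}.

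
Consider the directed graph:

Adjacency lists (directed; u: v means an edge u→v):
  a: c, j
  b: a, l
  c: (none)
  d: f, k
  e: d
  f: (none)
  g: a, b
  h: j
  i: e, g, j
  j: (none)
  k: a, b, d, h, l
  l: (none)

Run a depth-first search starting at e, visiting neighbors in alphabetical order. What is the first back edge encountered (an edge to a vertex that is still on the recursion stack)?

k->d

DFS from e (visiting neighbors in alphabetical order); mark gray on enter, black on exit:
e gray
  d gray
    f gray
    f black
    k gray
      a gray
        c gray
        c black
        j gray
        j black
      a black
      b gray
        b→a: a black — skip
        l gray
        l black
      b black
      k→d: d is gray → back edge
First back edge: k → d.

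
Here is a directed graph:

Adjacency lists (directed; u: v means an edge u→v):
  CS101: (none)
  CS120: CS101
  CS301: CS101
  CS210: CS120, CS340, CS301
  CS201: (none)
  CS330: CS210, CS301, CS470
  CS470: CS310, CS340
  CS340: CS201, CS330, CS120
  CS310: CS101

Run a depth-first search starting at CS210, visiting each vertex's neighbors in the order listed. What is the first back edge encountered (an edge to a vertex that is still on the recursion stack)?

CS330→CS210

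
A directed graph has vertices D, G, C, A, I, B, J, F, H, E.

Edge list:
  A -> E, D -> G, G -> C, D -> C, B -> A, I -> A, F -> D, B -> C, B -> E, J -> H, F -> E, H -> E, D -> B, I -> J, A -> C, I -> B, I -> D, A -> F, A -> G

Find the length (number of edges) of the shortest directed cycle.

4

For each vertex v, BFS finds the shortest path from v back to v.
The shortest such closed walk is B → A → F → D → B, length 4.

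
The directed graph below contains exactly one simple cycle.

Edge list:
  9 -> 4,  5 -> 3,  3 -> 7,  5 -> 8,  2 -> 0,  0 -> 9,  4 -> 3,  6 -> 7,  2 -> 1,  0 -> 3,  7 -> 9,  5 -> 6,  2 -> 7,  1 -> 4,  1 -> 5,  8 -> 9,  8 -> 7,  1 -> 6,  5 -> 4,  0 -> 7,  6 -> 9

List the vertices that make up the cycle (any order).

3, 4, 7, 9

DFS with gray/black marking from 4:
4 gray
  3 gray
    7 gray
      9 gray
        9→4: 4 is gray → back edge
Back edge closes the cycle 4 → 3 → 7 → 9 → 4; its vertices are {3, 4, 7, 9}.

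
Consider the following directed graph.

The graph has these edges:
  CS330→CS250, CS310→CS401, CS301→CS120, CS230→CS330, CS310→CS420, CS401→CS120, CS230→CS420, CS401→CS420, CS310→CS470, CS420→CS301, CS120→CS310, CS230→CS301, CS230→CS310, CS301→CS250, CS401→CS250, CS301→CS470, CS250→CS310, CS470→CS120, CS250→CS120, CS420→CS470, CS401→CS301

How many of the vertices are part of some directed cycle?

A vertex is on a directed cycle iff it belongs to a strongly connected component of size ≥ 2 (or has a self-loop).
The vertices on cycles are {CS120, CS250, CS301, CS310, CS401, CS420, CS470} — 7 in total.

7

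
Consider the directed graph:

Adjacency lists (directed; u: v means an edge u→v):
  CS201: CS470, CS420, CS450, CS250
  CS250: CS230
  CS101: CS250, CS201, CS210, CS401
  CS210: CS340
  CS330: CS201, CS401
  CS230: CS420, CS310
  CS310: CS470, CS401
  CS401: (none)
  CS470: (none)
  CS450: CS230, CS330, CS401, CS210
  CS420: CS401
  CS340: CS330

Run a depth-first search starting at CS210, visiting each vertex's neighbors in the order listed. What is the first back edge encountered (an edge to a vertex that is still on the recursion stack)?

DFS from CS210 (visiting each vertex's neighbors in the order listed); mark gray on enter, black on exit:
CS210 gray
  CS340 gray
    CS330 gray
      CS201 gray
        CS470 gray
        CS470 black
        CS420 gray
          CS401 gray
          CS401 black
        CS420 black
        CS450 gray
          CS230 gray
            CS230→CS420: CS420 black — skip
            CS310 gray
              CS310→CS470: CS470 black — skip
              CS310→CS401: CS401 black — skip
            CS310 black
          CS230 black
          CS450→CS330: CS330 is gray → back edge
First back edge: CS450 → CS330.

CS450->CS330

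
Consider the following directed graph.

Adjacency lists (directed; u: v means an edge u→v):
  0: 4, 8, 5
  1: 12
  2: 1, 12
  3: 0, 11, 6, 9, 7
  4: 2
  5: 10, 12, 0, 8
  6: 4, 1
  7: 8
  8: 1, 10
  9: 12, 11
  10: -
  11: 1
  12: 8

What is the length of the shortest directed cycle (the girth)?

2

For each vertex v, BFS finds the shortest path from v back to v.
The shortest such closed walk is 0 → 5 → 0, length 2.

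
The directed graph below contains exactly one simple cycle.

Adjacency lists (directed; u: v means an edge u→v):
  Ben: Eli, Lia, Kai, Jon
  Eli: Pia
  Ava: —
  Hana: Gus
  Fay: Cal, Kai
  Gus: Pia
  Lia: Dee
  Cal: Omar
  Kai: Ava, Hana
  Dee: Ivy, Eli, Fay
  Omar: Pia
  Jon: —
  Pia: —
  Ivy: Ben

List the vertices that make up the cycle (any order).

Ben, Dee, Ivy, Lia

DFS with gray/black marking from Dee:
Dee gray
  Ivy gray
    Ben gray
      Eli gray
        Pia gray
        Pia black
      Eli black
      Lia gray
        Lia→Dee: Dee is gray → back edge
Back edge closes the cycle Dee → Ivy → Ben → Lia → Dee; its vertices are {Ben, Dee, Ivy, Lia}.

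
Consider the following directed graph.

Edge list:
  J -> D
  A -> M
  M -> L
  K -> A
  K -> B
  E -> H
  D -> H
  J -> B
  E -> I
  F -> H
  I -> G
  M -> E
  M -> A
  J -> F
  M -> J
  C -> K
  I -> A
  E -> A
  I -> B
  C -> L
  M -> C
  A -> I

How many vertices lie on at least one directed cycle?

A vertex is on a directed cycle iff it belongs to a strongly connected component of size ≥ 2 (or has a self-loop).
The vertices on cycles are {A, C, E, I, K, M} — 6 in total.

6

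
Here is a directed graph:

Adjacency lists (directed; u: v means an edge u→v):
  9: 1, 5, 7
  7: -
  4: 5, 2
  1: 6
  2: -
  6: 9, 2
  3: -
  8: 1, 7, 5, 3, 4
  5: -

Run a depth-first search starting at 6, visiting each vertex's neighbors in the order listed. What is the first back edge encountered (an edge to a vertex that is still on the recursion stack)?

DFS from 6 (visiting each vertex's neighbors in the order listed); mark gray on enter, black on exit:
6 gray
  9 gray
    1 gray
      1→6: 6 is gray → back edge
First back edge: 1 → 6.

1→6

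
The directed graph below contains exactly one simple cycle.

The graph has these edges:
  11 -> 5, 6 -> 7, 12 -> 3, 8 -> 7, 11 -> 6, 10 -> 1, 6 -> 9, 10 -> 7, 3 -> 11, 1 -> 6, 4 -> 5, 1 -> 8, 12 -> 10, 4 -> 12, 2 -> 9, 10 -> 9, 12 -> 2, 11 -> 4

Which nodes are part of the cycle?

3, 4, 11, 12

DFS with gray/black marking from 12:
12 gray
  2 gray
    9 gray
    9 black
  2 black
  10 gray
    7 gray
    7 black
    1 gray
      6 gray
        6→7: 7 black — skip
        6→9: 9 black — skip
      6 black
      8 gray
        8→7: 7 black — skip
      8 black
    1 black
    10→9: 9 black — skip
  10 black
  3 gray
    11 gray
      4 gray
        4→12: 12 is gray → back edge
Back edge closes the cycle 12 → 3 → 11 → 4 → 12; its vertices are {3, 4, 11, 12}.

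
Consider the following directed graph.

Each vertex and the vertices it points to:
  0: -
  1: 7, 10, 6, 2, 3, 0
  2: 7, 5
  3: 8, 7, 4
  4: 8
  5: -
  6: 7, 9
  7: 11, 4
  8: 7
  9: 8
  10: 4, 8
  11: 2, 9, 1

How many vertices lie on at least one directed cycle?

10

A vertex is on a directed cycle iff it belongs to a strongly connected component of size ≥ 2 (or has a self-loop).
The vertices on cycles are {1, 2, 3, 4, 6, 7, 8, 9, 10, 11} — 10 in total.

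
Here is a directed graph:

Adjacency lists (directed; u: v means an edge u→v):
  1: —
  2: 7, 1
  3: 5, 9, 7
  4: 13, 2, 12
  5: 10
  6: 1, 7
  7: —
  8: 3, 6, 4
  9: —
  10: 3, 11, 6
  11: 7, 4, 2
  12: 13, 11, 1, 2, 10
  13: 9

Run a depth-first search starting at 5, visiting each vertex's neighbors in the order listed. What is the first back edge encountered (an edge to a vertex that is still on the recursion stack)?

3→5

DFS from 5 (visiting each vertex's neighbors in the order listed); mark gray on enter, black on exit:
5 gray
  10 gray
    3 gray
      3→5: 5 is gray → back edge
First back edge: 3 → 5.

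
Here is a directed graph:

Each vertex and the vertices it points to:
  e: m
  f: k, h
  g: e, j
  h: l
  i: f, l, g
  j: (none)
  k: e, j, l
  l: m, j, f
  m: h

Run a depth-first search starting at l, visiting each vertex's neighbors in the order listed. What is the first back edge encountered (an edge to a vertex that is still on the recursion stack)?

h→l

DFS from l (visiting each vertex's neighbors in the order listed); mark gray on enter, black on exit:
l gray
  m gray
    h gray
      h→l: l is gray → back edge
First back edge: h → l.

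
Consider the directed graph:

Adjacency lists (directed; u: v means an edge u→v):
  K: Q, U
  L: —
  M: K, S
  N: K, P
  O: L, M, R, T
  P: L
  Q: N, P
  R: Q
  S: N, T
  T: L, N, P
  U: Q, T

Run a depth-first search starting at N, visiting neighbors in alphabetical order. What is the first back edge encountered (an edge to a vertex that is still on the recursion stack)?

DFS from N (visiting neighbors in alphabetical order); mark gray on enter, black on exit:
N gray
  K gray
    Q gray
      Q→N: N is gray → back edge
First back edge: Q → N.

Q->N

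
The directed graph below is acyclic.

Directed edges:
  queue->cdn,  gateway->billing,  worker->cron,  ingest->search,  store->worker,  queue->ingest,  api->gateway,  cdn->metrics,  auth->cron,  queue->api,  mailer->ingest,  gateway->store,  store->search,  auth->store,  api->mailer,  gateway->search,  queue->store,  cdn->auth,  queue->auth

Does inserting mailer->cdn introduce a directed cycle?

Adding mailer→cdn creates a cycle iff cdn can already reach mailer.
Explore from cdn: no path reaches mailer. The graph stays acyclic.

No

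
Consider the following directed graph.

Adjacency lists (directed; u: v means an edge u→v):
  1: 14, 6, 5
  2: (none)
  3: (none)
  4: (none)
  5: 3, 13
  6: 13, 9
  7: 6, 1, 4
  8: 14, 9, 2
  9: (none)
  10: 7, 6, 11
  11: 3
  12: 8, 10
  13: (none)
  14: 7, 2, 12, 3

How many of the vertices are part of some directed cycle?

A vertex is on a directed cycle iff it belongs to a strongly connected component of size ≥ 2 (or has a self-loop).
The vertices on cycles are {1, 7, 8, 10, 12, 14} — 6 in total.

6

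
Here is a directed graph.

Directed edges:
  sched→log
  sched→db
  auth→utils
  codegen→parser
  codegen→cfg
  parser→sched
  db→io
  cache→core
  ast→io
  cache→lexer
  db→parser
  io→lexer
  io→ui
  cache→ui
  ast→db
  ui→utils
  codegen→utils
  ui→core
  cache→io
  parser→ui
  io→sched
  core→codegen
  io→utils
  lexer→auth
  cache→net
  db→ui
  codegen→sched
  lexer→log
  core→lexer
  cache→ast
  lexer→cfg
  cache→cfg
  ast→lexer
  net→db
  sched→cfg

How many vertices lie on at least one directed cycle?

7

A vertex is on a directed cycle iff it belongs to a strongly connected component of size ≥ 2 (or has a self-loop).
The vertices on cycles are {db, io, ui, core, sched, parser, codegen} — 7 in total.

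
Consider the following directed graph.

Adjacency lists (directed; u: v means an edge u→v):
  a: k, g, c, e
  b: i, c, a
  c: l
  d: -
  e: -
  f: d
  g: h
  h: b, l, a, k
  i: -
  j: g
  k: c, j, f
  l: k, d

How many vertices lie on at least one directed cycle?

8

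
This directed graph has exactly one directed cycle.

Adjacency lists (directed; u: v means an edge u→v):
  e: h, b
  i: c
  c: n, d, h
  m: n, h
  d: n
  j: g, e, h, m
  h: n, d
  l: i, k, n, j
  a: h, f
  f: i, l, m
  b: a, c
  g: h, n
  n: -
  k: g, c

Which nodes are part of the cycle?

DFS with gray/black marking from f:
f gray
  i gray
    c gray
      n gray
      n black
      d gray
        d→n: n black — skip
      d black
      h gray
        h→n: n black — skip
        h→d: d black — skip
      h black
    c black
  i black
  l gray
    l→i: i black — skip
    k gray
      g gray
        g→h: h black — skip
        g→n: n black — skip
      g black
      k→c: c black — skip
    k black
    l→n: n black — skip
    j gray
      j→g: g black — skip
      e gray
        e→h: h black — skip
        b gray
          a gray
            a→h: h black — skip
            a→f: f is gray → back edge
Back edge closes the cycle f → l → j → e → b → a → f; its vertices are {a, b, e, f, j, l}.

a, b, e, f, j, l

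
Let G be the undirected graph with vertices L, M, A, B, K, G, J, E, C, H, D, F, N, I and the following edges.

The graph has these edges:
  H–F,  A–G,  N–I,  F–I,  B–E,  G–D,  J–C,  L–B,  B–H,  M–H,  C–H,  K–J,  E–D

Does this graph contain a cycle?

No

DFS, tracking each vertex's parent; an edge to a visited non-parent vertex closes a cycle.
Start from D:
visit D (parent –)
  visit G (parent D)
    visit A (parent G)
      A–G: parent, skip
    G–D: parent, skip
  visit E (parent D)
    visit B (parent E)
      visit H (parent B)
        visit F (parent H)
          F–H: parent, skip
          visit I (parent F)
            visit N (parent I)
              N–I: parent, skip
            I–F: parent, skip
        visit C (parent H)
          visit J (parent C)
            visit K (parent J)
              K–J: parent, skip
            J–C: parent, skip
          C–H: parent, skip
        visit M (parent H)
          M–H: parent, skip
        H–B: parent, skip
      visit L (parent B)
        L–B: parent, skip
      B–E: parent, skip
    E–D: parent, skip
No non-parent visited neighbor found — the graph is a forest.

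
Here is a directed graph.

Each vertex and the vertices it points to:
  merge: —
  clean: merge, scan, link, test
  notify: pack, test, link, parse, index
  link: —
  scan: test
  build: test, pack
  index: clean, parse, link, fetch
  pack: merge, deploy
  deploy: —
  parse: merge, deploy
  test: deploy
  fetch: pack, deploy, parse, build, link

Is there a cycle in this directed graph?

No

DFS with white/gray/black marking, starting from index:
index gray
  clean gray
    merge gray
    merge black
    scan gray
      test gray
        deploy gray
        deploy black
      test black
    scan black
    link gray
    link black
    clean→test: test black — skip
  clean black
  parse gray
    parse→merge: merge black — skip
    parse→deploy: deploy black — skip
  parse black
  index→link: link black — skip
  fetch gray
    pack gray
      pack→merge: merge black — skip
      pack→deploy: deploy black — skip
    pack black
    fetch→deploy: deploy black — skip
    fetch→parse: parse black — skip
    build gray
      build→test: test black — skip
      build→pack: pack black — skip
    build black
    fetch→link: link black — skip
  fetch black
index black
notify gray
  notify→pack: pack black — skip
  notify→test: test black — skip
  notify→link: link black — skip
  notify→parse: parse black — skip
  notify→index: index black — skip
notify black
Every edge goes to a white or black vertex — no back edge, so the graph is acyclic.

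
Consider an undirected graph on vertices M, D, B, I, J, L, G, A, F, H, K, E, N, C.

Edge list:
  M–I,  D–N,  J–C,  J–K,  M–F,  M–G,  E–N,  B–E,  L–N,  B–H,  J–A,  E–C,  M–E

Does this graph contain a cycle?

DFS, tracking each vertex's parent; an edge to a visited non-parent vertex closes a cycle.
Start from I:
visit I (parent –)
  visit M (parent I)
    visit F (parent M)
      F–M: parent, skip
    visit G (parent M)
      G–M: parent, skip
    M–I: parent, skip
    visit E (parent M)
      visit N (parent E)
        visit D (parent N)
          D–N: parent, skip
        visit L (parent N)
          L–N: parent, skip
        N–E: parent, skip
      visit C (parent E)
        C–E: parent, skip
        visit J (parent C)
          visit A (parent J)
            A–J: parent, skip
          visit K (parent J)
            K–J: parent, skip
          J–C: parent, skip
      E–M: parent, skip
      visit B (parent E)
        visit H (parent B)
          H–B: parent, skip
        B–E: parent, skip
No non-parent visited neighbor found — the graph is a forest.

No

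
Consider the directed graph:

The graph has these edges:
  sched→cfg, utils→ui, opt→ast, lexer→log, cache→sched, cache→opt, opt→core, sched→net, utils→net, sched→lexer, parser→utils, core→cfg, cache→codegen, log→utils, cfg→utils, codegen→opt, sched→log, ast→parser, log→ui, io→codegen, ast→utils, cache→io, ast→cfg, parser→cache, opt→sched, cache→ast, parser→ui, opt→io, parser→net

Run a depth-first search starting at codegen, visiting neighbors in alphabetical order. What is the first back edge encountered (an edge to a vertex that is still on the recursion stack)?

cache->ast

DFS from codegen (visiting neighbors in alphabetical order); mark gray on enter, black on exit:
codegen gray
  opt gray
    ast gray
      cfg gray
        utils gray
          net gray
          net black
          ui gray
          ui black
        utils black
      cfg black
      parser gray
        cache gray
          cache→ast: ast is gray → back edge
First back edge: cache → ast.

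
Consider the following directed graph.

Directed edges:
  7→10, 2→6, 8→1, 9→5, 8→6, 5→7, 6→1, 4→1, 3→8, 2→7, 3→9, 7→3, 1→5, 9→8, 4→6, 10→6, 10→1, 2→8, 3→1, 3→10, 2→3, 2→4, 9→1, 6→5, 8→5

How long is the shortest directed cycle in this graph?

For each vertex v, BFS finds the shortest path from v back to v.
The shortest such closed walk is 7 → 3 → 8 → 5 → 7, length 4.

4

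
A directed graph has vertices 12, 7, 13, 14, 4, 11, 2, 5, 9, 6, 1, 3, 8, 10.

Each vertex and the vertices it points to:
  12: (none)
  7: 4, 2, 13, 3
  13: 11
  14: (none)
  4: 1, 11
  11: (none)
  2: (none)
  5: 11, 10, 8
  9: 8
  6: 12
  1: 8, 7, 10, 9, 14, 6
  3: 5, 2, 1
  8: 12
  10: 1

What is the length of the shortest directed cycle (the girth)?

2

For each vertex v, BFS finds the shortest path from v back to v.
The shortest such closed walk is 1 → 10 → 1, length 2.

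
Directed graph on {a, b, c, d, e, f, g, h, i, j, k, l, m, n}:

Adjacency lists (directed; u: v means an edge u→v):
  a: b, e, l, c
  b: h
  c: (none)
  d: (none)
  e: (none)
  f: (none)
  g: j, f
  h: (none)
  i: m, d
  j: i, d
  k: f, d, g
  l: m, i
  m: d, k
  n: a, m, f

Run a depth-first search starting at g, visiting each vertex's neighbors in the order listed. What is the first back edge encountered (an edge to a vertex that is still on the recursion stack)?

DFS from g (visiting each vertex's neighbors in the order listed); mark gray on enter, black on exit:
g gray
  j gray
    i gray
      m gray
        d gray
        d black
        k gray
          f gray
          f black
          k→d: d black — skip
          k→g: g is gray → back edge
First back edge: k → g.

k→g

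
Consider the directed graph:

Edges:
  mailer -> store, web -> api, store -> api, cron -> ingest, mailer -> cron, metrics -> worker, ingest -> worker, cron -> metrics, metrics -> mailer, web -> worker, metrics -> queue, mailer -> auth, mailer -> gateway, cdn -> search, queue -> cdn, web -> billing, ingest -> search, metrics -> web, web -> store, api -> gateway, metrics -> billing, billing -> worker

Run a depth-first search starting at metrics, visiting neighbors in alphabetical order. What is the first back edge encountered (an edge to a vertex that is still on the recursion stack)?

DFS from metrics (visiting neighbors in alphabetical order); mark gray on enter, black on exit:
metrics gray
  billing gray
    worker gray
    worker black
  billing black
  mailer gray
    auth gray
    auth black
    cron gray
      ingest gray
        search gray
        search black
        ingest→worker: worker black — skip
      ingest black
      cron→metrics: metrics is gray → back edge
First back edge: cron → metrics.

cron->metrics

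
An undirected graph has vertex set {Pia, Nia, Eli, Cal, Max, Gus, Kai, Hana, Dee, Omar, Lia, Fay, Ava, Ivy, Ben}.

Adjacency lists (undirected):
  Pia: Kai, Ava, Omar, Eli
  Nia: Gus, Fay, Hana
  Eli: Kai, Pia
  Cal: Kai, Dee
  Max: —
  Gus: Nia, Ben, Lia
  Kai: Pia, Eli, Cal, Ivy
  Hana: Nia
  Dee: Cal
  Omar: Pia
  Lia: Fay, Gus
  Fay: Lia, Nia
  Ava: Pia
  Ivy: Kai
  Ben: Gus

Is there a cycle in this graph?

Yes

DFS, tracking each vertex's parent; an edge to a visited non-parent vertex closes a cycle.
Start from Lia:
visit Lia (parent –)
  visit Fay (parent Lia)
    Fay–Lia: parent, skip
    visit Nia (parent Fay)
      visit Gus (parent Nia)
        Gus–Nia: parent, skip
        visit Ben (parent Gus)
          Ben–Gus: parent, skip
        Gus–Lia: Lia visited and ≠ parent → cycle
Cycle: Lia – Fay – Nia – Gus – Lia.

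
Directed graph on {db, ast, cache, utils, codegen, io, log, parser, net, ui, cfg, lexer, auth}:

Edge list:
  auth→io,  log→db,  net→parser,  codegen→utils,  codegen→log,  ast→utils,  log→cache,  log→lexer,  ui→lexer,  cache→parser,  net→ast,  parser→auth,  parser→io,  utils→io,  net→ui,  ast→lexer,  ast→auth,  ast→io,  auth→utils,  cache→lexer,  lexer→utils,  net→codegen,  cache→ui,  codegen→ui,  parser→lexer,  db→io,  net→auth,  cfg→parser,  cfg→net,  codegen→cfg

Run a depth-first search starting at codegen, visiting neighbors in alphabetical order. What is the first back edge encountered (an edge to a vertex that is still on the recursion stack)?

net->codegen

DFS from codegen (visiting neighbors in alphabetical order); mark gray on enter, black on exit:
codegen gray
  cfg gray
    net gray
      ast gray
        auth gray
          io gray
          io black
          utils gray
            utils→io: io black — skip
          utils black
        auth black
        ast→io: io black — skip
        lexer gray
          lexer→utils: utils black — skip
        lexer black
        ast→utils: utils black — skip
      ast black
      net→auth: auth black — skip
      net→codegen: codegen is gray → back edge
First back edge: net → codegen.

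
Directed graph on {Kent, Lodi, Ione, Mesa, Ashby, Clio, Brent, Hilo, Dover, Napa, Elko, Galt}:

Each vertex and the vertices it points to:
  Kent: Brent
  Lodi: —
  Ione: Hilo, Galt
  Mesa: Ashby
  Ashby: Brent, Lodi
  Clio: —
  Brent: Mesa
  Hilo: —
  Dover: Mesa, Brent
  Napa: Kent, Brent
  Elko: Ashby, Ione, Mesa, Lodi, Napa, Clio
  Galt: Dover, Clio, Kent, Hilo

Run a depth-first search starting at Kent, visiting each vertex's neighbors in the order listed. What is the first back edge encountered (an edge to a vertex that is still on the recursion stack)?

DFS from Kent (visiting each vertex's neighbors in the order listed); mark gray on enter, black on exit:
Kent gray
  Brent gray
    Mesa gray
      Ashby gray
        Ashby→Brent: Brent is gray → back edge
First back edge: Ashby → Brent.

Ashby->Brent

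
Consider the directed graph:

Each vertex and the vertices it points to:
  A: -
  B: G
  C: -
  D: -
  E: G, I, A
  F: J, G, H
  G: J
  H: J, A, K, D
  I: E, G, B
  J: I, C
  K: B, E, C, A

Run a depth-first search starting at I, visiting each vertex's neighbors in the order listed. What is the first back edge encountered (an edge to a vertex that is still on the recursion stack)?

DFS from I (visiting each vertex's neighbors in the order listed); mark gray on enter, black on exit:
I gray
  E gray
    G gray
      J gray
        J→I: I is gray → back edge
First back edge: J → I.

J→I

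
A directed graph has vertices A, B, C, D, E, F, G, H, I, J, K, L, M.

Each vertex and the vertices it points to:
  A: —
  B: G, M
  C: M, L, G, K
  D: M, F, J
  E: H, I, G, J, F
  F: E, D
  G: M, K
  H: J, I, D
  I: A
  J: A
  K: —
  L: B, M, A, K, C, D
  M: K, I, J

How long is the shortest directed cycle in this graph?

2

For each vertex v, BFS finds the shortest path from v back to v.
The shortest such closed walk is C → L → C, length 2.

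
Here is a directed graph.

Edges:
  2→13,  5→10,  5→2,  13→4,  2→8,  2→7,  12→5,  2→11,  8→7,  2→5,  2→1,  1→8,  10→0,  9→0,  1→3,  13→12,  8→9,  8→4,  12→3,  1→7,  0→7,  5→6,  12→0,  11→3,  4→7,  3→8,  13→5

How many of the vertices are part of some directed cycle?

4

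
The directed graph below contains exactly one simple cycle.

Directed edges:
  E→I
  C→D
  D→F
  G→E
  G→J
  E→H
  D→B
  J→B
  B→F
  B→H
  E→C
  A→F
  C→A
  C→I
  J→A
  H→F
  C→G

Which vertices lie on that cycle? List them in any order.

C, E, G

DFS with gray/black marking from C:
C gray
  I gray
  I black
  A gray
    F gray
    F black
  A black
  G gray
    J gray
      J→A: A black — skip
      B gray
        H gray
          H→F: F black — skip
        H black
        B→F: F black — skip
      B black
    J black
    E gray
      E→I: I black — skip
      E→C: C is gray → back edge
Back edge closes the cycle C → G → E → C; its vertices are {C, E, G}.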